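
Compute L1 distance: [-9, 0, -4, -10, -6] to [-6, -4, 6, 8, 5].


d = |-9+ 6| + |0+ 4| + |-4-6| + |-10-8| + |-6-5|
  = 3 + 4 + 10 + 18 + 11
  = 46

46


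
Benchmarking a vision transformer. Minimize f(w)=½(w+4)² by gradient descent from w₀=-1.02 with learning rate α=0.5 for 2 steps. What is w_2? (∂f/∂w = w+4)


step 1: grad = -1.02+4 = 2.98; w = -1.02 - 0.5·(2.98) = -2.51
step 2: grad = -2.51+4 = 1.49; w = -2.51 - 0.5·(1.49) = -3.255

-3.255


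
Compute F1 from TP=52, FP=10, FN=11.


Precision = 52/62 = 0.8387
Recall = 52/63 = 0.8254
F1 = 2·P·R/(P+R) = 2·TP/(2·TP+FP+FN) = 104/(104+10+11) = 104/125 = 0.832

0.832


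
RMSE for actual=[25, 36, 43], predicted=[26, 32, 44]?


MSE = 18/3 = 6
RMSE = √(18/3) = 2.4495

2.4495


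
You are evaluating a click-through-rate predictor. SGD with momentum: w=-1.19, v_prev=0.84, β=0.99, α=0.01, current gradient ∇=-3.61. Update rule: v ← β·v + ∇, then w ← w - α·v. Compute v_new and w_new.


v_new = 0.99·0.84 - 3.61 = 0.8316 - 3.61 = -2.7784
w_new = -1.19 - 0.01·-2.7784 = -1.19 + 0.027784 = -1.162216

v_new=-2.7784, w_new=-1.162216


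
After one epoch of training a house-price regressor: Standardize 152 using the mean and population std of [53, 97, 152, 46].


μ = 87, σ = 42.3143
z = (152 - 87)/42.3143 = 1.5361

1.5361


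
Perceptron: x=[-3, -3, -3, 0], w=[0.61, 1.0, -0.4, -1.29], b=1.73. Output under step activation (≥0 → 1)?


z = (-3)·(0.61) + (-3)·(1.0) + (-3)·(-0.4) + (0)·(-1.29) + 1.73
  = -1.9
step(z) = 0 (z<0)

0


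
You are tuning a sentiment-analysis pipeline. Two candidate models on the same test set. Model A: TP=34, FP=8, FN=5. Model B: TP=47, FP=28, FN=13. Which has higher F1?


Model A: P=34/42=0.8095, R=34/39=0.8718, F1=2PR/(P+R)=2TP/(2TP+FP+FN)=68/81=0.8395
Model B: P=47/75=0.6267, R=47/60=0.7833, F1=2PR/(P+R)=2TP/(2TP+FP+FN)=94/135=0.6963
0.8395 > 0.6963 → Model A

Model A


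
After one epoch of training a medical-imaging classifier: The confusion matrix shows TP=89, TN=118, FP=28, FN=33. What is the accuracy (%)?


Accuracy = (TP+TN)/(TP+TN+FP+FN)
= (89+118)/(268)
= 207/268 = 77.24%

77.24%


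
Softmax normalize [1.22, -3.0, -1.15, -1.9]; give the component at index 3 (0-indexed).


Exponentials: e^1.22=3.3872, e^-3.0=0.0498, e^-1.15=0.3166, e^-1.9=0.1496
Sum = 3.9032
Softmax = [0.8678, 0.0128, 0.0811, 0.0383]
p[3] = 0.1496/3.9032 = 0.0383

0.0383


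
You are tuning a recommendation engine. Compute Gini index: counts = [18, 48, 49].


Probabilities: [18/115, 48/115, 49/115] ≈ [0.1565, 0.4174, 0.4261]
Σpᵢ² = (324 + 2304 + 2401)/115² = 5029/13225
Gini = 1 - Σpᵢ² = 1 - 5029/13225 = 0.6197

0.6197


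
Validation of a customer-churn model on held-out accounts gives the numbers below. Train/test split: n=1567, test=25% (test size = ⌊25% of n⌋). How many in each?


Test = ⌊1567·25/100⌋ = 391
Train = 1567 - 391 = 1176

Train: 1176, Test: 391


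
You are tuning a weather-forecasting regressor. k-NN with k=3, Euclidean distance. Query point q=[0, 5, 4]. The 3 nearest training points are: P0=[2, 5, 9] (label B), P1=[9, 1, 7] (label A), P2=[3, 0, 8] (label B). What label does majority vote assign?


d(q,P0) = 5.3852  (label B)
d(q,P1) = 10.2956  (label A)
d(q,P2) = 7.0711  (label B)
Votes: A=1, B=2
Majority → B

B


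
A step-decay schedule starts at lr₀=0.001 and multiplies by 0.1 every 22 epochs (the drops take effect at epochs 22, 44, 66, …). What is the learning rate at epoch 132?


n_drops = ⌊132/22⌋ = 6
lr = 0.001·0.1^6 = 0.001·0.000001 = 0.000000001

0.000000001


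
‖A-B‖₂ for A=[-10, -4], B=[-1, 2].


d = √((-10+ 1)² + (-4-2)²)
  = √(81 + 36)
  = √117 = 10.8167

10.8167


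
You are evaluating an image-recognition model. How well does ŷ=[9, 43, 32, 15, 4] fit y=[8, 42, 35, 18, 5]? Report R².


ȳ = 21.6
SS_res = Σ(y-ŷ)² = 21
SS_tot = Σ(y-ȳ)² = 1069.2
R² = 1 - SS_res/SS_tot = 1 - 0.0196 = 0.9804

0.9804


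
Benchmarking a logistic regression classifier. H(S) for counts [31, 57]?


Probabilities: [31/88, 57/88] ≈ [0.3523, 0.6477]
H = -((31/88)·log₂(31/88) + (57/88)·log₂(57/88))
  = 0.9361 bits

0.9361 bits


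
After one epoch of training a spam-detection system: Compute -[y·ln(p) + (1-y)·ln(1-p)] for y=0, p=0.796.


BCE = -[y·ln(p) + (1-y)·ln(1-p)]
= -0 - 1·ln(1-0.796)
= -ln(0.204) = 1.5896

1.5896


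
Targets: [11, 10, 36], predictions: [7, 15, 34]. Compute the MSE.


Squared errors: (11-7)²=16, (10-15)²=25, (36-34)²=4
Sum = 45
MSE = 45/3 = 15

15


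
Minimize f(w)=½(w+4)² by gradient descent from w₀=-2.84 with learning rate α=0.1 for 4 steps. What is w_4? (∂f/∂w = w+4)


step 1: grad = -2.84+4 = 1.16; w = -2.84 - 0.1·(1.16) = -2.956
step 2: grad = -2.956+4 = 1.044; w = -2.956 - 0.1·(1.044) = -3.0604
step 3: grad = -3.0604+4 = 0.9396; w = -3.0604 - 0.1·(0.9396) = -3.15436
step 4: grad = -3.15436+4 = 0.84564; w = -3.15436 - 0.1·(0.84564) = -3.238924

-3.238924


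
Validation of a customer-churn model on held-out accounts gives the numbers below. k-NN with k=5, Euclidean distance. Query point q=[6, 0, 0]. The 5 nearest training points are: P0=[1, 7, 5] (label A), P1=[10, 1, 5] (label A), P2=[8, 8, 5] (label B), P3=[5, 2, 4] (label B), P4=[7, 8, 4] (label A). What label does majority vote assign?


d(q,P0) = 9.9499  (label A)
d(q,P1) = 6.4807  (label A)
d(q,P2) = 9.6437  (label B)
d(q,P3) = 4.5826  (label B)
d(q,P4) = 9.0  (label A)
Votes: A=3, B=2
Majority → A

A


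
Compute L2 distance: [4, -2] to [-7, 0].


d = √((4+ 7)² + (-2-0)²)
  = √(121 + 4)
  = √125 = 11.1803

11.1803


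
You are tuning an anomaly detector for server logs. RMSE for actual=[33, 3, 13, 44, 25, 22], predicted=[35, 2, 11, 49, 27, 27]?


MSE = 63/6 = 10.5
RMSE = √(63/6) = 3.2404

3.2404


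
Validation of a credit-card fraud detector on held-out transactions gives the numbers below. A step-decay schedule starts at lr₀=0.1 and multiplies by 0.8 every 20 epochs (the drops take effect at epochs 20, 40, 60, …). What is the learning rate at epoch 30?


n_drops = ⌊30/20⌋ = 1
lr = 0.1·0.8^1 = 0.1·0.8 = 0.08

0.08


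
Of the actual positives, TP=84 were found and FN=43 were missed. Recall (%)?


Recall = TP/(TP+FN)
= 84/(84+43)
= 84/127 = 66.14%

66.14%


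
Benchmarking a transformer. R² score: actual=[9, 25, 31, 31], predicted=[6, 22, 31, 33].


ȳ = 24
SS_res = Σ(y-ŷ)² = 22
SS_tot = Σ(y-ȳ)² = 324
R² = 1 - SS_res/SS_tot = 1 - 0.0679 = 0.9321

0.9321


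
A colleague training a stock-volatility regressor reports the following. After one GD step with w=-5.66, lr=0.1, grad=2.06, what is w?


w_new = w - α·∇
= -5.66 - 0.1·2.06
= -5.66 - 0.206
= -5.866

-5.866


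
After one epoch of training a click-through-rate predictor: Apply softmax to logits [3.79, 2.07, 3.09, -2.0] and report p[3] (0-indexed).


Exponentials: e^3.79=44.2564, e^2.07=7.9248, e^3.09=21.9771, e^-2.0=0.1353
Sum = 74.2936
Softmax = [0.5957, 0.1067, 0.2958, 0.0018]
p[3] = 0.1353/74.2936 = 0.0018

0.0018


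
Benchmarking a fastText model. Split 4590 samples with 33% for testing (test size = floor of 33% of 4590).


Test = ⌊4590·33/100⌋ = 1514
Train = 4590 - 1514 = 3076

Train: 3076, Test: 1514


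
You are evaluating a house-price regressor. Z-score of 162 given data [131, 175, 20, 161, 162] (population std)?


μ = 129.8, σ = 56.7641
z = (162 - 129.8)/56.7641 = 0.5673

0.5673


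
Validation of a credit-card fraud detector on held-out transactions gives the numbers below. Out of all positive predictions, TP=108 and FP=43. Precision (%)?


Precision = TP/(TP+FP)
= 108/(108+43)
= 108/151 = 71.52%

71.52%


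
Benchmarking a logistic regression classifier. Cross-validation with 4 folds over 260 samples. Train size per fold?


Fold size = 260/4 = 65
Training per fold = 260 - 65 = 195

195


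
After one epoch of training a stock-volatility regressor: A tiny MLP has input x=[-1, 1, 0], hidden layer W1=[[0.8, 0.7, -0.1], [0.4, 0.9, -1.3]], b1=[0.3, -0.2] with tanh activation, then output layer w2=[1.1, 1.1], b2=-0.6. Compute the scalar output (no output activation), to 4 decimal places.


z1[0] = (0.8)·(-1) + (0.7)·(1) + (-0.1)·(0) + 0.3 = 0.2
z1[1] = (0.4)·(-1) + (0.9)·(1) + (-1.3)·(0) - 0.2 = 0.3
h = tanh(z1) = [0.1974, 0.2913]
output = (1.1)·(0.1974) + (1.1)·(0.2913) - 0.6 = -0.0624

-0.0624


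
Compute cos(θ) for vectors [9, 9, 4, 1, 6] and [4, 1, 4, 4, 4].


A·B = 9·4 + 9·1 + 4·4 + 1·4 + 6·4 = 89
‖A‖ = √215 = 14.6629, ‖B‖ = √65 = 8.0623
cos = 89/(√215·√65) = 89/√13975 = 0.7529

0.7529


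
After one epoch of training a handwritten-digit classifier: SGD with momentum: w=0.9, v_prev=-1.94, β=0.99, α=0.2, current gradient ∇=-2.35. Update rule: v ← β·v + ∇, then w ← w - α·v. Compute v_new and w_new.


v_new = 0.99·-1.94 - 2.35 = -1.9206 - 2.35 = -4.2706
w_new = 0.9 - 0.2·-4.2706 = 0.9 + 0.85412 = 1.75412

v_new=-4.2706, w_new=1.75412


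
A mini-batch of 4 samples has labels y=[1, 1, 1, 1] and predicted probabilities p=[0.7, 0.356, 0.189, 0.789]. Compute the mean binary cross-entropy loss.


L[0] = -ln(0.7) = 0.3567
L[1] = -ln(0.356) = 1.0328
L[2] = -ln(0.189) = 1.666
L[3] = -ln(0.789) = 0.237
mean = (0.3567 + 1.0328 + 1.666 + 0.237)/4 = 0.8231

0.8231


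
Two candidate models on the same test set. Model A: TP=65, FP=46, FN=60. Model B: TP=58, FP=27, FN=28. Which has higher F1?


Model A: P=65/111=0.5856, R=65/125=0.52, F1=2PR/(P+R)=2TP/(2TP+FP+FN)=130/236=0.5508
Model B: P=58/85=0.6824, R=58/86=0.6744, F1=2PR/(P+R)=2TP/(2TP+FP+FN)=116/171=0.6784
0.5508 < 0.6784 → Model B

Model B


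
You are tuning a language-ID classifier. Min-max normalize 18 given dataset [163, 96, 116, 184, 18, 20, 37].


min=18, max=184
(18-18)/(184-18) = 0/166 = 0.0

0.0


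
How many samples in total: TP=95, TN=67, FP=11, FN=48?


Total = TP + TN + FP + FN
= 95 + 67 + 11 + 48
= 221
(Predicted positive: 106, predicted negative: 115)

221


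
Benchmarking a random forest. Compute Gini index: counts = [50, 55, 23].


Probabilities: [50/128, 55/128, 23/128] ≈ [0.3906, 0.4297, 0.1797]
Σpᵢ² = (2500 + 3025 + 529)/128² = 6054/16384
Gini = 1 - Σpᵢ² = 1 - 6054/16384 = 0.6305

0.6305


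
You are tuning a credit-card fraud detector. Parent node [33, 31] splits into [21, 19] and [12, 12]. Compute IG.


Parent = [33, 31], H_parent = 0.9993
H_left = 0.9982 (n=40), H_right = 1 (n=24)
H_children = (40/64)·0.9982 + (24/64)·1 = 0.9989
IG = 0.9993 - 0.9989 = 0.0004

0.0004


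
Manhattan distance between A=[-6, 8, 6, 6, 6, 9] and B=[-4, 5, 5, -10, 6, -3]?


d = |-6+ 4| + |8-5| + |6-5| + |6+ 10| + |6-6| + |9+ 3|
  = 2 + 3 + 1 + 16 + 0 + 12
  = 34

34


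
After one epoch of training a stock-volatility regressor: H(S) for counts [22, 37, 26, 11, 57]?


Probabilities: [22/153, 37/153, 26/153, 11/153, 57/153] ≈ [0.1438, 0.2418, 0.1699, 0.0719, 0.3725]
H = -((22/153)·log₂(22/153) + (37/153)·log₂(37/153) + (26/153)·log₂(26/153) + (11/153)·log₂(11/153) + (57/153)·log₂(57/153))
  = 2.1358 bits

2.1358 bits


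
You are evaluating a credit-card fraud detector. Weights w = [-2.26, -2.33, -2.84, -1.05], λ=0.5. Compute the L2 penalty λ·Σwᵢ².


‖w‖₂² = (-2.26)² + (-2.33)² + (-2.84)² + (-1.05)²
     = 5.1076 + 5.4289 + 8.0656 + 1.1025
     = 19.7046
λ·‖w‖₂² = 0.5·19.7046 = 9.8523

9.8523


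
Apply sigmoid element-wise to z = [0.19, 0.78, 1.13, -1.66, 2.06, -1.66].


σ(0.19) = 1/(1+e^-0.19) = 0.5474
σ(0.78) = 1/(1+e^-0.78) = 0.6857
σ(1.13) = 1/(1+e^-1.13) = 0.7558
σ(-1.66) = 1/(1+e^1.66) = 0.1598
σ(2.06) = 1/(1+e^-2.06) = 0.887
σ(-1.66) = 1/(1+e^1.66) = 0.1598
result = [0.5474, 0.6857, 0.7558, 0.1598, 0.887, 0.1598]

[0.5474, 0.6857, 0.7558, 0.1598, 0.887, 0.1598]


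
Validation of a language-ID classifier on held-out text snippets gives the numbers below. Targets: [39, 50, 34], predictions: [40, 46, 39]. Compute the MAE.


Absolute errors: |39-40|=1, |50-46|=4, |34-39|=5
Sum = 10
MAE = 10/3 = 10/3

10/3


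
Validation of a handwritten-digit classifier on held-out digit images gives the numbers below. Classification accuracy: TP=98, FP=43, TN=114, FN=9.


Accuracy = (TP+TN)/(TP+TN+FP+FN)
= (98+114)/(264)
= 212/264 = 80.3%

80.3%


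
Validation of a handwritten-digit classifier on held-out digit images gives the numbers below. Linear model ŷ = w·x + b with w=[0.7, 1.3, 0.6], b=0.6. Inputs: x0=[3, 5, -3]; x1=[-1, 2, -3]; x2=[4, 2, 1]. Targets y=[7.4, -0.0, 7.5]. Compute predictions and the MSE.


ŷ0 = (0.7)·(3) + (1.3)·(5) + (0.6)·(-3) + 0.6 = 7.4
ŷ1 = (0.7)·(-1) + (1.3)·(2) + (0.6)·(-3) + 0.6 = 0.7
ŷ2 = (0.7)·(4) + (1.3)·(2) + (0.6)·(1) + 0.6 = 6.6
errors² = [0.0, 0.49, 0.81]
MSE = 1.3000/3 = 0.4333

0.4333


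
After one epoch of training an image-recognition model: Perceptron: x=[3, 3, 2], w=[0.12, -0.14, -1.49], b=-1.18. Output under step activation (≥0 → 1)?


z = (3)·(0.12) + (3)·(-0.14) + (2)·(-1.49) - 1.18
  = -4.22
step(z) = 0 (z<0)

0


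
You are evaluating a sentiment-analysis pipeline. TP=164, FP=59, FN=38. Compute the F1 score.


Precision = 164/223 = 0.7354
Recall = 164/202 = 0.8119
F1 = 2·P·R/(P+R) = 2·TP/(2·TP+FP+FN) = 328/(328+59+38) = 328/425 = 0.7718

0.7718


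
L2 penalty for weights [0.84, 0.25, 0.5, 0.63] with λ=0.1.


‖w‖₂² = (0.84)² + (0.25)² + (0.5)² + (0.63)²
     = 0.7056 + 0.0625 + 0.25 + 0.3969
     = 1.415
λ·‖w‖₂² = 0.1·1.415 = 0.1415

0.1415


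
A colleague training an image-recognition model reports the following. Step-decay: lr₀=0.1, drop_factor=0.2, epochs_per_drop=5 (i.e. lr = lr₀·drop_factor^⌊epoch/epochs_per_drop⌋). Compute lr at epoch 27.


n_drops = ⌊27/5⌋ = 5
lr = 0.1·0.2^5 = 0.1·0.00032 = 0.000032

0.000032


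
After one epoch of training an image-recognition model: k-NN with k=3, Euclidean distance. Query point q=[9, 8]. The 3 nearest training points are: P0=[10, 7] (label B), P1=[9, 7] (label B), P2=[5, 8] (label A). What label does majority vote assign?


d(q,P0) = 1.4142  (label B)
d(q,P1) = 1.0  (label B)
d(q,P2) = 4.0  (label A)
Votes: A=1, B=2
Majority → B

B


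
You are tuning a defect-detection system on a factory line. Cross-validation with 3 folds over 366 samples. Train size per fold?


Fold size = 366/3 = 122
Training per fold = 366 - 122 = 244

244


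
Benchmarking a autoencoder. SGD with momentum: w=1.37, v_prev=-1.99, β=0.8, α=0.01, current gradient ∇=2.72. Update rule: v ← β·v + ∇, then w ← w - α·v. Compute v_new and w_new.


v_new = 0.8·-1.99 + 2.72 = -1.592 + 2.72 = 1.128
w_new = 1.37 - 0.01·1.128 = 1.37 - 0.01128 = 1.35872

v_new=1.128, w_new=1.35872


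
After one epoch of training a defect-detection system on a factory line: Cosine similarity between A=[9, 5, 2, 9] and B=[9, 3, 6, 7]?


A·B = 9·9 + 5·3 + 2·6 + 9·7 = 171
‖A‖ = √191 = 13.8203, ‖B‖ = √175 = 13.2288
cos = 171/(√191·√175) = 171/√33425 = 0.9353

0.9353


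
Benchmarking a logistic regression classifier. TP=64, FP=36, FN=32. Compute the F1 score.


Precision = 64/100 = 0.64
Recall = 64/96 = 0.6667
F1 = 2·P·R/(P+R) = 2·TP/(2·TP+FP+FN) = 128/(128+36+32) = 128/196 = 0.6531

0.6531


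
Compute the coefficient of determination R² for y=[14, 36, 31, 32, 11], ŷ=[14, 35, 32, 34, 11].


ȳ = 24.8
SS_res = Σ(y-ŷ)² = 6
SS_tot = Σ(y-ȳ)² = 522.8
R² = 1 - SS_res/SS_tot = 1 - 0.0115 = 0.9885

0.9885


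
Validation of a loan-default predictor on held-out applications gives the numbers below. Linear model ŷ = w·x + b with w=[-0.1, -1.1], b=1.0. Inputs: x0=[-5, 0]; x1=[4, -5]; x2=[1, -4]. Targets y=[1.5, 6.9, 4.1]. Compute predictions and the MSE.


ŷ0 = (-0.1)·(-5) + (-1.1)·(0) + 1.0 = 1.5
ŷ1 = (-0.1)·(4) + (-1.1)·(-5) + 1.0 = 6.1
ŷ2 = (-0.1)·(1) + (-1.1)·(-4) + 1.0 = 5.3
errors² = [0.0, 0.64, 1.44]
MSE = 2.0800/3 = 0.6933

0.6933


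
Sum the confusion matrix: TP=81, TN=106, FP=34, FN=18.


Total = TP + TN + FP + FN
= 81 + 106 + 34 + 18
= 239
(Predicted positive: 115, predicted negative: 124)

239


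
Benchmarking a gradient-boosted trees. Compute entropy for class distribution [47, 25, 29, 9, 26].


Probabilities: [47/136, 25/136, 29/136, 9/136, 26/136] ≈ [0.3456, 0.1838, 0.2132, 0.0662, 0.1912]
H = -((47/136)·log₂(47/136) + (25/136)·log₂(25/136) + (29/136)·log₂(29/136) + (9/136)·log₂(9/136) + (26/136)·log₂(26/136))
  = 2.1699 bits

2.1699 bits


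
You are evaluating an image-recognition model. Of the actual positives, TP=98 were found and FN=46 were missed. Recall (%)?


Recall = TP/(TP+FN)
= 98/(98+46)
= 98/144 = 68.06%

68.06%


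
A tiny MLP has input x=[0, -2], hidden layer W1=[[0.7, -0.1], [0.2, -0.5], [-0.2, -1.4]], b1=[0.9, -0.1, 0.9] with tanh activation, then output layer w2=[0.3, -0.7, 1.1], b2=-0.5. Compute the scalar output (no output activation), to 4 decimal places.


z1[0] = (0.7)·(0) + (-0.1)·(-2) + 0.9 = 1.1
z1[1] = (0.2)·(0) + (-0.5)·(-2) - 0.1 = 0.9
z1[2] = (-0.2)·(0) + (-1.4)·(-2) + 0.9 = 3.7
h = tanh(z1) = [0.8005, 0.7163, 0.9988]
output = (0.3)·(0.8005) + (-0.7)·(0.7163) + (1.1)·(0.9988) - 0.5 = 0.3374

0.3374


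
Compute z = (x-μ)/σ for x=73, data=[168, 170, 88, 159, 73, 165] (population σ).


μ = 137.1667, σ = 40.4451
z = (73 - 137.1667)/40.4451 = -1.5865

-1.5865


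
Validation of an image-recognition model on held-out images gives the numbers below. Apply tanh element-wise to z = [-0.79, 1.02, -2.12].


tanh(-0.79) = -0.6584
tanh(1.02) = 0.7699
tanh(-2.12) = -0.9716
result = [-0.6584, 0.7699, -0.9716]

[-0.6584, 0.7699, -0.9716]


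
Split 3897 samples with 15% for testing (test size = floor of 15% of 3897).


Test = ⌊3897·15/100⌋ = 584
Train = 3897 - 584 = 3313

Train: 3313, Test: 584


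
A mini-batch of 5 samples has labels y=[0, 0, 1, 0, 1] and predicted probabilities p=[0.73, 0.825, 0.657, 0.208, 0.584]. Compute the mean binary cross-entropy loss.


L[0] = -ln(1-0.73) = -ln(0.27) = 1.3093
L[1] = -ln(1-0.825) = -ln(0.175) = 1.743
L[2] = -ln(0.657) = 0.4201
L[3] = -ln(1-0.208) = -ln(0.792) = 0.2332
L[4] = -ln(0.584) = 0.5379
mean = (1.3093 + 1.743 + 0.4201 + 0.2332 + 0.5379)/5 = 0.8487

0.8487


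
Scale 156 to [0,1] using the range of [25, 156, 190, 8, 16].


min=8, max=190
(156-8)/(190-8) = 148/182 = 0.8132

0.8132


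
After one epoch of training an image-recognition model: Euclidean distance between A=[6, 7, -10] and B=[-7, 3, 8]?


d = √((6+ 7)² + (7-3)² + (-10-8)²)
  = √(169 + 16 + 324)
  = √509 = 22.561

22.561


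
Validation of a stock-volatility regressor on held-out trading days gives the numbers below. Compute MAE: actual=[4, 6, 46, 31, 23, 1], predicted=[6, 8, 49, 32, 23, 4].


Absolute errors: |4-6|=2, |6-8|=2, |46-49|=3, |31-32|=1, |23-23|=0, |1-4|=3
Sum = 11
MAE = 11/6 = 11/6

11/6


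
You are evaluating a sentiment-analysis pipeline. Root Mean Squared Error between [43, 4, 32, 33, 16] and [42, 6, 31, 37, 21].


MSE = 47/5 = 9.4
RMSE = √(47/5) = 3.0659

3.0659


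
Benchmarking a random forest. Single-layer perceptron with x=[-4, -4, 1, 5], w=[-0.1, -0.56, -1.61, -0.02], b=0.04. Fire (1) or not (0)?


z = (-4)·(-0.1) + (-4)·(-0.56) + (1)·(-1.61) + (5)·(-0.02) + 0.04
  = 0.97
step(z) = 1 (z≥0)

1


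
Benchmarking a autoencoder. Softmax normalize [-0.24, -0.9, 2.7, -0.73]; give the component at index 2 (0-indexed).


Exponentials: e^-0.24=0.7866, e^-0.9=0.4066, e^2.7=14.8797, e^-0.73=0.4819
Sum = 16.5548
Softmax = [0.0475, 0.0246, 0.8988, 0.0291]
p[2] = 14.8797/16.5548 = 0.8988

0.8988


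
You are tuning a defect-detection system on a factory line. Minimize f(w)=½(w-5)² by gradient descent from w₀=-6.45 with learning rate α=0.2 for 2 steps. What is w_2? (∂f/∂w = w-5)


step 1: grad = -6.45-5 = -11.45; w = -6.45 - 0.2·(-11.45) = -4.16
step 2: grad = -4.16-5 = -9.16; w = -4.16 - 0.2·(-9.16) = -2.328

-2.328


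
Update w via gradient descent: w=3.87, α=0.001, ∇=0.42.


w_new = w - α·∇
= 3.87 - 0.001·0.42
= 3.87 - 0.00042
= 3.86958

3.86958


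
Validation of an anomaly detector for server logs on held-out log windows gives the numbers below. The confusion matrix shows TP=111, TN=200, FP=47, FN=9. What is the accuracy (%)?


Accuracy = (TP+TN)/(TP+TN+FP+FN)
= (111+200)/(367)
= 311/367 = 84.74%

84.74%


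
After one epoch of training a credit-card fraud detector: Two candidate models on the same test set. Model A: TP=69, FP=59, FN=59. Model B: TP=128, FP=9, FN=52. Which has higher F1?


Model A: P=69/128=0.5391, R=69/128=0.5391, F1=2PR/(P+R)=2TP/(2TP+FP+FN)=138/256=0.5391
Model B: P=128/137=0.9343, R=128/180=0.7111, F1=2PR/(P+R)=2TP/(2TP+FP+FN)=256/317=0.8076
0.5391 < 0.8076 → Model B

Model B


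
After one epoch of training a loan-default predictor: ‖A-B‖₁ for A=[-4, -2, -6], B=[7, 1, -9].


d = |-4-7| + |-2-1| + |-6+ 9|
  = 11 + 3 + 3
  = 17

17


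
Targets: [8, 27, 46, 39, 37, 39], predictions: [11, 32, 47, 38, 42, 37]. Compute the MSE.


Squared errors: (8-11)²=9, (27-32)²=25, (46-47)²=1, (39-38)²=1, (37-42)²=25, (39-37)²=4
Sum = 65
MSE = 65/6 = 65/6

65/6


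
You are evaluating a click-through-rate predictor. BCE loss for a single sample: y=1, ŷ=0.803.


BCE = -[y·ln(p) + (1-y)·ln(1-p)]
= -1·ln(0.803) - 0
= -ln(0.803) = 0.2194

0.2194


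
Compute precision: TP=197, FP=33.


Precision = TP/(TP+FP)
= 197/(197+33)
= 197/230 = 85.65%

85.65%


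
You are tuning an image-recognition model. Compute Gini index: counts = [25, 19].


Probabilities: [25/44, 19/44] ≈ [0.5682, 0.4318]
Σpᵢ² = (625 + 361)/44² = 986/1936
Gini = 1 - Σpᵢ² = 1 - 986/1936 = 0.4907

0.4907


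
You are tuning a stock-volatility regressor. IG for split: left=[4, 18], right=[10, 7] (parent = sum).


Parent = [14, 25], H_parent = 0.9418
H_left = 0.684 (n=22), H_right = 0.9774 (n=17)
H_children = (22/39)·0.684 + (17/39)·0.9774 = 0.8119
IG = 0.9418 - 0.8119 = 0.1299

0.1299


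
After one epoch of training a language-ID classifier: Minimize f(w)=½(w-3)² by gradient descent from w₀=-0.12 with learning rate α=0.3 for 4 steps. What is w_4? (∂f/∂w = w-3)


step 1: grad = -0.12-3 = -3.12; w = -0.12 - 0.3·(-3.12) = 0.816
step 2: grad = 0.816-3 = -2.184; w = 0.816 - 0.3·(-2.184) = 1.4712
step 3: grad = 1.4712-3 = -1.5288; w = 1.4712 - 0.3·(-1.5288) = 1.92984
step 4: grad = 1.92984-3 = -1.07016; w = 1.92984 - 0.3·(-1.07016) = 2.250888

2.250888


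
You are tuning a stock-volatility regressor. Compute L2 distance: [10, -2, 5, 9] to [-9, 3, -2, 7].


d = √((10+ 9)² + (-2-3)² + (5+ 2)² + (9-7)²)
  = √(361 + 25 + 49 + 4)
  = √439 = 20.9523

20.9523


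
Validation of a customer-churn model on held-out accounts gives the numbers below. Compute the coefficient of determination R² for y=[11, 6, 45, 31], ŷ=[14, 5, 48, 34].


ȳ = 23.25
SS_res = Σ(y-ŷ)² = 28
SS_tot = Σ(y-ȳ)² = 980.75
R² = 1 - SS_res/SS_tot = 1 - 0.0285 = 0.9715

0.9715


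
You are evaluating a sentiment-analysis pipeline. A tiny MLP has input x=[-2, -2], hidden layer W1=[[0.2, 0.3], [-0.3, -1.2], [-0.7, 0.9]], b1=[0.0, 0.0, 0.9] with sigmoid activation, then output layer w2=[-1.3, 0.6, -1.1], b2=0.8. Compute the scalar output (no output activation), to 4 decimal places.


z1[0] = (0.2)·(-2) + (0.3)·(-2) + 0.0 = -1.0
z1[1] = (-0.3)·(-2) + (-1.2)·(-2) + 0.0 = 3.0
z1[2] = (-0.7)·(-2) + (0.9)·(-2) + 0.9 = 0.5
h = sigmoid(z1) = [0.2689, 0.9526, 0.6225]
output = (-1.3)·(0.2689) + (0.6)·(0.9526) + (-1.1)·(0.6225) + 0.8 = 0.3372

0.3372


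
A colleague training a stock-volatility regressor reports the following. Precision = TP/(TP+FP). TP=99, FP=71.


Precision = TP/(TP+FP)
= 99/(99+71)
= 99/170 = 58.24%

58.24%


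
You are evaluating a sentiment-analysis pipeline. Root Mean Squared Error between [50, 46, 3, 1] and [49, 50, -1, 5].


MSE = 49/4 = 12.25
RMSE = √(49/4) = 3.5

3.5


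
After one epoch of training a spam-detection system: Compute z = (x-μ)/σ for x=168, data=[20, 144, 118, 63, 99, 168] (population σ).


μ = 102, σ = 49.3795
z = (168 - 102)/49.3795 = 1.3366

1.3366


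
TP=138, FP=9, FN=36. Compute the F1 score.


Precision = 138/147 = 0.9388
Recall = 138/174 = 0.7931
F1 = 2·P·R/(P+R) = 2·TP/(2·TP+FP+FN) = 276/(276+9+36) = 276/321 = 0.8598

0.8598


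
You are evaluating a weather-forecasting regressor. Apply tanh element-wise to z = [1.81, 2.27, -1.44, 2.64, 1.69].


tanh(1.81) = 0.9478
tanh(2.27) = 0.9789
tanh(-1.44) = -0.8937
tanh(2.64) = 0.9899
tanh(1.69) = 0.9341
result = [0.9478, 0.9789, -0.8937, 0.9899, 0.9341]

[0.9478, 0.9789, -0.8937, 0.9899, 0.9341]


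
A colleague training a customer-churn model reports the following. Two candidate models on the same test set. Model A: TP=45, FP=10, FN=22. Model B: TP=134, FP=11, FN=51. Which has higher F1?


Model A: P=45/55=0.8182, R=45/67=0.6716, F1=2PR/(P+R)=2TP/(2TP+FP+FN)=90/122=0.7377
Model B: P=134/145=0.9241, R=134/185=0.7243, F1=2PR/(P+R)=2TP/(2TP+FP+FN)=268/330=0.8121
0.7377 < 0.8121 → Model B

Model B


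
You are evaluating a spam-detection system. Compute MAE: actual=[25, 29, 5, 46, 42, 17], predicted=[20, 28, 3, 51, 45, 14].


Absolute errors: |25-20|=5, |29-28|=1, |5-3|=2, |46-51|=5, |42-45|=3, |17-14|=3
Sum = 19
MAE = 19/6 = 19/6

19/6


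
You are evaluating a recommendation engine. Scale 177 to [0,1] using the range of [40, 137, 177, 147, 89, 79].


min=40, max=177
(177-40)/(177-40) = 137/137 = 1.0

1.0


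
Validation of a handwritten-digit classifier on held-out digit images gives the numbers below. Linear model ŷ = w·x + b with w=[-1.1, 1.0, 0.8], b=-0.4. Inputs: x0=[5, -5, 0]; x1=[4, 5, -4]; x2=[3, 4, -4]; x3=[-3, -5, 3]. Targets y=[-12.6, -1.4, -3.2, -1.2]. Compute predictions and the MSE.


ŷ0 = (-1.1)·(5) + (1.0)·(-5) + (0.8)·(0) - 0.4 = -10.9
ŷ1 = (-1.1)·(4) + (1.0)·(5) + (0.8)·(-4) - 0.4 = -3.0
ŷ2 = (-1.1)·(3) + (1.0)·(4) + (0.8)·(-4) - 0.4 = -2.9
ŷ3 = (-1.1)·(-3) + (1.0)·(-5) + (0.8)·(3) - 0.4 = 0.3
errors² = [2.89, 2.56, 0.09, 2.25]
MSE = 7.7900/4 = 1.9475

1.9475


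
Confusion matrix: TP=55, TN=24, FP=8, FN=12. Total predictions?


Total = TP + TN + FP + FN
= 55 + 24 + 8 + 12
= 99
(Predicted positive: 63, predicted negative: 36)

99


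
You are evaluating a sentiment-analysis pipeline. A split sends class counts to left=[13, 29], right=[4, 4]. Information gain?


Parent = [17, 33], H_parent = 0.9248
H_left = 0.8926 (n=42), H_right = 1 (n=8)
H_children = (42/50)·0.8926 + (8/50)·1 = 0.9098
IG = 0.9248 - 0.9098 = 0.015

0.015


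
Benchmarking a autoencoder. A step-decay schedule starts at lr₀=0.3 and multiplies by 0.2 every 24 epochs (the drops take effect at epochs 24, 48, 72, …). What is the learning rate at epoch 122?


n_drops = ⌊122/24⌋ = 5
lr = 0.3·0.2^5 = 0.3·0.00032 = 0.000096

0.000096


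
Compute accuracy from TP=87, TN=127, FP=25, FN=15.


Accuracy = (TP+TN)/(TP+TN+FP+FN)
= (87+127)/(254)
= 214/254 = 84.25%

84.25%


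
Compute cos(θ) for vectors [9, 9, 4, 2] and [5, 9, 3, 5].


A·B = 9·5 + 9·9 + 4·3 + 2·5 = 148
‖A‖ = √182 = 13.4907, ‖B‖ = √140 = 11.8322
cos = 148/(√182·√140) = 148/√25480 = 0.9272

0.9272


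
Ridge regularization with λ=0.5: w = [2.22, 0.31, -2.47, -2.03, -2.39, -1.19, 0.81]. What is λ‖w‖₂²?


‖w‖₂² = (2.22)² + (0.31)² + (-2.47)² + (-2.03)² + (-2.39)² + (-1.19)² + (0.81)²
     = 4.9284 + 0.0961 + 6.1009 + 4.1209 + 5.7121 + 1.4161 + 0.6561
     = 23.0306
λ·‖w‖₂² = 0.5·23.0306 = 11.5153

11.5153


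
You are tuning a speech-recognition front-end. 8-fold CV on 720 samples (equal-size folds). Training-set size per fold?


Fold size = 720/8 = 90
Training per fold = 720 - 90 = 630

630


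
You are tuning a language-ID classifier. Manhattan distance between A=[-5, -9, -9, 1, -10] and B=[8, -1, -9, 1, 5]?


d = |-5-8| + |-9+ 1| + |-9+ 9| + |1-1| + |-10-5|
  = 13 + 8 + 0 + 0 + 15
  = 36

36


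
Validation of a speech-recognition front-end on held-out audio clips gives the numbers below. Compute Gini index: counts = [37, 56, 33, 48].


Probabilities: [37/174, 56/174, 33/174, 48/174] ≈ [0.2126, 0.3218, 0.1897, 0.2759]
Σpᵢ² = (1369 + 3136 + 1089 + 2304)/174² = 7898/30276
Gini = 1 - Σpᵢ² = 1 - 7898/30276 = 0.7391

0.7391


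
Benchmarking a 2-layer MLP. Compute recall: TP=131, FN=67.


Recall = TP/(TP+FN)
= 131/(131+67)
= 131/198 = 66.16%

66.16%


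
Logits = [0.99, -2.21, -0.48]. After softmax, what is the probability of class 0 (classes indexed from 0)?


Exponentials: e^0.99=2.6912, e^-2.21=0.1097, e^-0.48=0.6188
Sum = 3.4197
Softmax = [0.787, 0.0321, 0.1809]
p[0] = 2.6912/3.4197 = 0.787

0.787


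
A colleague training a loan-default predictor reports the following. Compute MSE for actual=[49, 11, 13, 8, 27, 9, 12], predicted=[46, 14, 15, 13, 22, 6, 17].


Squared errors: (49-46)²=9, (11-14)²=9, (13-15)²=4, (8-13)²=25, (27-22)²=25, (9-6)²=9, (12-17)²=25
Sum = 106
MSE = 106/7 = 106/7

106/7


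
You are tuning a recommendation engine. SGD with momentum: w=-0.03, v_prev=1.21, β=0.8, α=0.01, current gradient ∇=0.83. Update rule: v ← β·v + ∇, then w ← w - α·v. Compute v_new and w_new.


v_new = 0.8·1.21 + 0.83 = 0.968 + 0.83 = 1.798
w_new = -0.03 - 0.01·1.798 = -0.03 - 0.01798 = -0.04798

v_new=1.798, w_new=-0.04798


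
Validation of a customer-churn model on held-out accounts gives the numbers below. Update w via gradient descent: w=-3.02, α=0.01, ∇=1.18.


w_new = w - α·∇
= -3.02 - 0.01·1.18
= -3.02 - 0.0118
= -3.0318

-3.0318


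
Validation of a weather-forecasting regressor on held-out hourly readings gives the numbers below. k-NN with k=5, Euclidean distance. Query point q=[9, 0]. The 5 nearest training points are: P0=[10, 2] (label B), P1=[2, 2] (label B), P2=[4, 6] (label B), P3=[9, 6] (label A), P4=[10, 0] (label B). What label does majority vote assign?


d(q,P0) = 2.2361  (label B)
d(q,P1) = 7.2801  (label B)
d(q,P2) = 7.8102  (label B)
d(q,P3) = 6.0  (label A)
d(q,P4) = 1.0  (label B)
Votes: A=1, B=4
Majority → B

B


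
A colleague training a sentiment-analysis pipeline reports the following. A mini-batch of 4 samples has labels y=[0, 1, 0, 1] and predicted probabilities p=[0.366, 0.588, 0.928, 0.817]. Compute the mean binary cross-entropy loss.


L[0] = -ln(1-0.366) = -ln(0.634) = 0.4557
L[1] = -ln(0.588) = 0.531
L[2] = -ln(1-0.928) = -ln(0.072) = 2.6311
L[3] = -ln(0.817) = 0.2021
mean = (0.4557 + 0.531 + 2.6311 + 0.2021)/4 = 0.955

0.955


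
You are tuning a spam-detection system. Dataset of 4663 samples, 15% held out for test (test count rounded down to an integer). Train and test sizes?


Test = ⌊4663·15/100⌋ = 699
Train = 4663 - 699 = 3964

Train: 3964, Test: 699


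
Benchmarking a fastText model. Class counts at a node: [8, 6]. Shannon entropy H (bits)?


Probabilities: [8/14, 6/14] ≈ [0.5714, 0.4286]
H = -((8/14)·log₂(8/14) + (6/14)·log₂(6/14))
  = 0.9852 bits

0.9852 bits


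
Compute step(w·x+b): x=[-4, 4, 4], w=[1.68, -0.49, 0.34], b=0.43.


z = (-4)·(1.68) + (4)·(-0.49) + (4)·(0.34) + 0.43
  = -6.89
step(z) = 0 (z<0)

0


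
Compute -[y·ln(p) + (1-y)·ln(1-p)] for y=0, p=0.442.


BCE = -[y·ln(p) + (1-y)·ln(1-p)]
= -0 - 1·ln(1-0.442)
= -ln(0.558) = 0.5834

0.5834


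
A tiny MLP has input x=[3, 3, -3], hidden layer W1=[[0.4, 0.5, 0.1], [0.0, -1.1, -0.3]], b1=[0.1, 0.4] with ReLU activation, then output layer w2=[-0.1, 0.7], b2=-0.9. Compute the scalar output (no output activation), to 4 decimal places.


z1[0] = (0.4)·(3) + (0.5)·(3) + (0.1)·(-3) + 0.1 = 2.5
z1[1] = (0.0)·(3) + (-1.1)·(3) + (-0.3)·(-3) + 0.4 = -2.0
h = ReLU(z1) = [2.5, 0.0]
output = (-0.1)·(2.5) + (0.7)·(0.0) - 0.9 = -1.15

-1.15


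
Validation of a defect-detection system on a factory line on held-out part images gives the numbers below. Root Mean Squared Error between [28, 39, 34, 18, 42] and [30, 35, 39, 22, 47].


MSE = 86/5 = 17.2
RMSE = √(86/5) = 4.1473

4.1473


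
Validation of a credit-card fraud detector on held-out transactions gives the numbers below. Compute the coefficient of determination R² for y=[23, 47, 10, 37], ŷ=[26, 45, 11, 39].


ȳ = 29.25
SS_res = Σ(y-ŷ)² = 18
SS_tot = Σ(y-ȳ)² = 784.75
R² = 1 - SS_res/SS_tot = 1 - 0.0229 = 0.9771

0.9771


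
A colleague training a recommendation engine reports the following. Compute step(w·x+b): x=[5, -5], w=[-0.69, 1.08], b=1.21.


z = (5)·(-0.69) + (-5)·(1.08) + 1.21
  = -7.64
step(z) = 0 (z<0)

0


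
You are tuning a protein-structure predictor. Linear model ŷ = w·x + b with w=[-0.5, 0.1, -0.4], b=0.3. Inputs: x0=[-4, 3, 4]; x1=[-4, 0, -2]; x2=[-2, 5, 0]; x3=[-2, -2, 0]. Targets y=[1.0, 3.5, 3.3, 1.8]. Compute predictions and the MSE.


ŷ0 = (-0.5)·(-4) + (0.1)·(3) + (-0.4)·(4) + 0.3 = 1.0
ŷ1 = (-0.5)·(-4) + (0.1)·(0) + (-0.4)·(-2) + 0.3 = 3.1
ŷ2 = (-0.5)·(-2) + (0.1)·(5) + (-0.4)·(0) + 0.3 = 1.8
ŷ3 = (-0.5)·(-2) + (0.1)·(-2) + (-0.4)·(0) + 0.3 = 1.1
errors² = [0.0, 0.16, 2.25, 0.49]
MSE = 2.9000/4 = 0.725

0.725


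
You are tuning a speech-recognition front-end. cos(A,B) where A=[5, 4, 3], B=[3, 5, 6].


A·B = 5·3 + 4·5 + 3·6 = 53
‖A‖ = √50 = 7.0711, ‖B‖ = √70 = 8.3666
cos = 53/(√50·√70) = 53/√3500 = 0.8959

0.8959


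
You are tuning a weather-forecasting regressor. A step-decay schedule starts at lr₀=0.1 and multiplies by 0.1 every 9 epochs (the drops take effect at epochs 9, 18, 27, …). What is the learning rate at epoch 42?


n_drops = ⌊42/9⌋ = 4
lr = 0.1·0.1^4 = 0.1·0.0001 = 0.00001

0.00001


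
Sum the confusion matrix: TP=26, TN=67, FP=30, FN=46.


Total = TP + TN + FP + FN
= 26 + 67 + 30 + 46
= 169
(Predicted positive: 56, predicted negative: 113)

169


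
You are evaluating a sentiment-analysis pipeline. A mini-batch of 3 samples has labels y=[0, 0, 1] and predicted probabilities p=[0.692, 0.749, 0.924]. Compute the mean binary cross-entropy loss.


L[0] = -ln(1-0.692) = -ln(0.308) = 1.1777
L[1] = -ln(1-0.749) = -ln(0.251) = 1.3823
L[2] = -ln(0.924) = 0.079
mean = (1.1777 + 1.3823 + 0.079)/3 = 0.8797

0.8797


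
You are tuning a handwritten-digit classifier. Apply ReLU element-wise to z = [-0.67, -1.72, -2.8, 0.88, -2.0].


ReLU(-0.67) = max(0, -0.67) = 0.0
ReLU(-1.72) = max(0, -1.72) = 0.0
ReLU(-2.8) = max(0, -2.8) = 0.0
ReLU(0.88) = max(0, 0.88) = 0.88
ReLU(-2.0) = max(0, -2.0) = 0.0
result = [0.0, 0.0, 0.0, 0.88, 0.0]

[0.0, 0.0, 0.0, 0.88, 0.0]


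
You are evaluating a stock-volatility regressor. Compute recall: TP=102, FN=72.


Recall = TP/(TP+FN)
= 102/(102+72)
= 102/174 = 58.62%

58.62%


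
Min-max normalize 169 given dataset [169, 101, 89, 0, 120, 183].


min=0, max=183
(169-0)/(183-0) = 169/183 = 0.9235

0.9235


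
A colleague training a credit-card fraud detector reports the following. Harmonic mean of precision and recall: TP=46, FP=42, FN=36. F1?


Precision = 46/88 = 0.5227
Recall = 46/82 = 0.561
F1 = 2·P·R/(P+R) = 2·TP/(2·TP+FP+FN) = 92/(92+42+36) = 92/170 = 0.5412

0.5412


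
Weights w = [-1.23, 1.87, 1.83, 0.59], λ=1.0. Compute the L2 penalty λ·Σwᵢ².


‖w‖₂² = (-1.23)² + (1.87)² + (1.83)² + (0.59)²
     = 1.5129 + 3.4969 + 3.3489 + 0.3481
     = 8.7068
λ·‖w‖₂² = 1.0·8.7068 = 8.7068

8.7068


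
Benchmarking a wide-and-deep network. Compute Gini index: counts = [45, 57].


Probabilities: [45/102, 57/102] ≈ [0.4412, 0.5588]
Σpᵢ² = (2025 + 3249)/102² = 5274/10404
Gini = 1 - Σpᵢ² = 1 - 5274/10404 = 0.4931

0.4931


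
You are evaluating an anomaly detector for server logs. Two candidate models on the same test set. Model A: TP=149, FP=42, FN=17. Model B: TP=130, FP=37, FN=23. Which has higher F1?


Model A: P=149/191=0.7801, R=149/166=0.8976, F1=2PR/(P+R)=2TP/(2TP+FP+FN)=298/357=0.8347
Model B: P=130/167=0.7784, R=130/153=0.8497, F1=2PR/(P+R)=2TP/(2TP+FP+FN)=260/320=0.8125
0.8347 > 0.8125 → Model A

Model A


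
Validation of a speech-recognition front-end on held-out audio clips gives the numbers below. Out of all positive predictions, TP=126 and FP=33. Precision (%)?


Precision = TP/(TP+FP)
= 126/(126+33)
= 126/159 = 79.25%

79.25%


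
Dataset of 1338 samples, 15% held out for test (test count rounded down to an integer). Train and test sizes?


Test = ⌊1338·15/100⌋ = 200
Train = 1338 - 200 = 1138

Train: 1138, Test: 200


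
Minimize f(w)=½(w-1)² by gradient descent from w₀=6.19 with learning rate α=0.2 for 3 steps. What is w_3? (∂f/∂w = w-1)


step 1: grad = 6.19-1 = 5.19; w = 6.19 - 0.2·(5.19) = 5.152
step 2: grad = 5.152-1 = 4.152; w = 5.152 - 0.2·(4.152) = 4.3216
step 3: grad = 4.3216-1 = 3.3216; w = 4.3216 - 0.2·(3.3216) = 3.65728

3.65728


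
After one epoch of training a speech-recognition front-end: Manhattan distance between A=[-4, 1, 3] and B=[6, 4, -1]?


d = |-4-6| + |1-4| + |3+ 1|
  = 10 + 3 + 4
  = 17

17


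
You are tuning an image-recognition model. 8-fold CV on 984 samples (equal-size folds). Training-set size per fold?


Fold size = 984/8 = 123
Training per fold = 984 - 123 = 861

861


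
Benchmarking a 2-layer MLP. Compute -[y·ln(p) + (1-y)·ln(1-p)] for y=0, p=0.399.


BCE = -[y·ln(p) + (1-y)·ln(1-p)]
= -0 - 1·ln(1-0.399)
= -ln(0.601) = 0.5092

0.5092


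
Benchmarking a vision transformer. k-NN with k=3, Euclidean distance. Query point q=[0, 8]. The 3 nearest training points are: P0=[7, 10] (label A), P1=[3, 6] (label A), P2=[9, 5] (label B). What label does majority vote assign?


d(q,P0) = 7.2801  (label A)
d(q,P1) = 3.6056  (label A)
d(q,P2) = 9.4868  (label B)
Votes: A=2, B=1
Majority → A

A


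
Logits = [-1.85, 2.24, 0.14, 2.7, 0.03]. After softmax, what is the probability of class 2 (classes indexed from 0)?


Exponentials: e^-1.85=0.1572, e^2.24=9.3933, e^0.14=1.1503, e^2.7=14.8797, e^0.03=1.0305
Sum = 26.611
Softmax = [0.0059, 0.353, 0.0432, 0.5592, 0.0387]
p[2] = 1.1503/26.611 = 0.0432

0.0432


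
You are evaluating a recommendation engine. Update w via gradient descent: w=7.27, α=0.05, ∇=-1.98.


w_new = w - α·∇
= 7.27 - 0.05·-1.98
= 7.27 + 0.099
= 7.369

7.369


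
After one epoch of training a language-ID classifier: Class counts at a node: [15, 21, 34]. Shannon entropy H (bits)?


Probabilities: [15/70, 21/70, 34/70] ≈ [0.2143, 0.3, 0.4857]
H = -((15/70)·log₂(15/70) + (21/70)·log₂(21/70) + (34/70)·log₂(34/70))
  = 1.5033 bits

1.5033 bits


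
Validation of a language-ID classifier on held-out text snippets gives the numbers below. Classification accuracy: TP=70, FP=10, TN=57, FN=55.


Accuracy = (TP+TN)/(TP+TN+FP+FN)
= (70+57)/(192)
= 127/192 = 66.15%

66.15%


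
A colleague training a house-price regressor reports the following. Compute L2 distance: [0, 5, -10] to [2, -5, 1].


d = √((0-2)² + (5+ 5)² + (-10-1)²)
  = √(4 + 100 + 121)
  = √225 = 15.0

15.0


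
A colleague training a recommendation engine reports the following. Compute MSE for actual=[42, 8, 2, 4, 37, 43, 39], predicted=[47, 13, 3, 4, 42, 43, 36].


Squared errors: (42-47)²=25, (8-13)²=25, (2-3)²=1, (4-4)²=0, (37-42)²=25, (43-43)²=0, (39-36)²=9
Sum = 85
MSE = 85/7 = 85/7

85/7


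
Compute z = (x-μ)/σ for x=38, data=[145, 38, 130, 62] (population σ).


μ = 93.75, σ = 44.8797
z = (38 - 93.75)/44.8797 = -1.2422

-1.2422


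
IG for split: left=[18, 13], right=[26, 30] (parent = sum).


Parent = [44, 43], H_parent = 0.9999
H_left = 0.9812 (n=31), H_right = 0.9963 (n=56)
H_children = (31/87)·0.9812 + (56/87)·0.9963 = 0.9909
IG = 0.9999 - 0.9909 = 0.009

0.009
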